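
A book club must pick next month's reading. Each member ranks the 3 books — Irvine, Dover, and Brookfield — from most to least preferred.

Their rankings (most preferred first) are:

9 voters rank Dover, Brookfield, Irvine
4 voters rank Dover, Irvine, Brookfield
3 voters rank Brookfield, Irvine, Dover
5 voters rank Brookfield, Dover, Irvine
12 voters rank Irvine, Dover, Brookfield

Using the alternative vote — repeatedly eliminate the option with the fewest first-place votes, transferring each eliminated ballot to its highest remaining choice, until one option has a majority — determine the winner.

Dover

Round 1: Dover 13, Irvine 12, Brookfield 8. Brookfield has the fewest and is eliminated.
Round 2: Dover 18, Irvine 15. Dover has a majority.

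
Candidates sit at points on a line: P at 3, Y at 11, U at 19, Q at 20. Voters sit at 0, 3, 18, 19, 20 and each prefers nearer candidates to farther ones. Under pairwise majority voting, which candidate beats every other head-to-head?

U

With single-peaked preferences on a line, the Condorcet winner is the candidate closest to the median voter.
The median voter (position 18) is closest to U at 19.
Check: U vs Y — voters closer to U: 3 of 5.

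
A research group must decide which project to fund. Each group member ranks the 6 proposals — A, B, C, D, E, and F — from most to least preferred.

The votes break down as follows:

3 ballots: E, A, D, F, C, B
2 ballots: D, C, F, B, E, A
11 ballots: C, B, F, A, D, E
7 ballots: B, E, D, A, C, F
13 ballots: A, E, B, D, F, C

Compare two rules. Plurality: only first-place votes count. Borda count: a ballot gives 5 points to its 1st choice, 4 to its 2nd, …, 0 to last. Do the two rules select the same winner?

Plurality first-place counts: A 13, B 7, C 11, D 2, E 3, F 0 → A.
Borda totals: A 113, B 122, C 73, D 77, E 97, F 58 → B.
The two rules disagree: plurality picks A, Borda picks B.

No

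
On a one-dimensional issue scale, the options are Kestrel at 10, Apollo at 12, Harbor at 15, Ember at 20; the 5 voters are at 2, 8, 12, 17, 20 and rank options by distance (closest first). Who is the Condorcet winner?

Apollo

With single-peaked preferences on a line, the Condorcet winner is the candidate closest to the median voter.
The median voter (position 12) is closest to Apollo at 12.
Check: Apollo vs Harbor — voters closer to Apollo: 3 of 5.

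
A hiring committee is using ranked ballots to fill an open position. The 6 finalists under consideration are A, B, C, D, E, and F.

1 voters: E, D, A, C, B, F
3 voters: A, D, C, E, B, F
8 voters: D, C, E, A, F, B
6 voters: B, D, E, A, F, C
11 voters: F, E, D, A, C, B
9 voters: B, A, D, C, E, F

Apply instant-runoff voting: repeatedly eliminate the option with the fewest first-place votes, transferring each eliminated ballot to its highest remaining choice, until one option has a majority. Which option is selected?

D

Round 1: B 15, F 11, D 8, A 3, E 1, C 0. C has the fewest and is eliminated.
Round 2: B 15, F 11, D 8, A 3, E 1. E has the fewest and is eliminated.
Round 3: B 15, F 11, D 9, A 3. A has the fewest and is eliminated.
Round 4: B 15, D 12, F 11. F has the fewest and is eliminated.
Round 5: D 23, B 15. D has a majority.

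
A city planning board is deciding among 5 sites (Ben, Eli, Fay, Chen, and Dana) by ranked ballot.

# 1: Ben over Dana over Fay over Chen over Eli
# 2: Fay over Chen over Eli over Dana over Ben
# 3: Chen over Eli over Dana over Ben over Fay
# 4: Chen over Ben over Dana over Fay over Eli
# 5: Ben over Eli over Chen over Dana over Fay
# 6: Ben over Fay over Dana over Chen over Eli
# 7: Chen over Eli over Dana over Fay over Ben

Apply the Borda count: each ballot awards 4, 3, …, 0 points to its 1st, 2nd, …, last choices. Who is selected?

Chen

Borda scores:
  Ben: 4 + 0 + 1 + 3 + 4 + 4 + 0 = 16
  Eli: 0 + 2 + 3 + 0 + 3 + 0 + 3 = 11
  Fay: 2 + 4 + 0 + 1 + 0 + 3 + 1 = 11
  Chen: 1 + 3 + 4 + 4 + 2 + 1 + 4 = 19
  Dana: 3 + 1 + 2 + 2 + 1 + 2 + 2 = 13
Chen has the highest total.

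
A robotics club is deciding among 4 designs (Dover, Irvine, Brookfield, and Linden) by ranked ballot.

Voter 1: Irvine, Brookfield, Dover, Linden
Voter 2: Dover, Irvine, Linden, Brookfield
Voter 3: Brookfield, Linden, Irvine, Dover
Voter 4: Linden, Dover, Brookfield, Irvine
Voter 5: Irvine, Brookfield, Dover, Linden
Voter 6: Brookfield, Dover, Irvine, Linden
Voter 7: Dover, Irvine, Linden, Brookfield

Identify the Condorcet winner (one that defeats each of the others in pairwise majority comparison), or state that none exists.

None — there is no Condorcet winner

Head-to-head results (7 voters total):
Dover vs Irvine: Dover wins 4–3.
Dover vs Brookfield: Brookfield wins 4–3.
Dover vs Linden: Dover wins 5–2.
Irvine vs Brookfield: Irvine wins 4–3.
Irvine vs Linden: Irvine wins 5–2.
Brookfield vs Linden: Brookfield wins 4–3.
No candidate beats all others: Dover beats Irvine beats Brookfield beats Dover, a majority cycle.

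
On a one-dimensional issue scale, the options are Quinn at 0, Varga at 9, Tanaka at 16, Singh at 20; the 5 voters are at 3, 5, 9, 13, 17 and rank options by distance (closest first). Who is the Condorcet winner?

With single-peaked preferences on a line, the Condorcet winner is the candidate closest to the median voter.
The median voter (position 9) is closest to Varga at 9.
Check: Varga vs Singh — voters closer to Varga: 4 of 5.

Varga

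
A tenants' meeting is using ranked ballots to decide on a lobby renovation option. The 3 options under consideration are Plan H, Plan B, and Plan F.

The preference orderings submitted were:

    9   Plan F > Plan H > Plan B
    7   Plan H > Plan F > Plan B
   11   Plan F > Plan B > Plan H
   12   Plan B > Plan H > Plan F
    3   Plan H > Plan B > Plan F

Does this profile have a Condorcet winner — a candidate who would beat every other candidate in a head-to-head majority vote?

Head-to-head results (42 voters total):
Plan H vs Plan B: Plan B wins 23–19.
Plan H vs Plan F: Plan H wins 22–20.
Plan B vs Plan F: Plan F wins 27–15.
No candidate beats all others: Plan H beats Plan F beats Plan B beats Plan H, a majority cycle.

No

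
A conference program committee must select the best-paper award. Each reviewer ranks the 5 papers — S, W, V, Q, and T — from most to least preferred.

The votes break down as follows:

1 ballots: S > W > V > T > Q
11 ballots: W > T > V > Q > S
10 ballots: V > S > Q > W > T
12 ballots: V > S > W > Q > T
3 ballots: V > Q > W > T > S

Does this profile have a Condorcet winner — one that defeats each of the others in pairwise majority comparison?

Yes

Head-to-head results (37 voters total):
S vs W: S wins 23–14.
S vs V: V wins 36–1.
S vs Q: S wins 23–14.
S vs T: S wins 23–14.
W vs V: V wins 25–12.
W vs Q: W wins 24–13.
W vs T: W wins 37–0.
V vs Q: V wins 37–0.
V vs T: V wins 26–11.
Q vs T: Q wins 25–12.
V beats each rival — S (36–1), W (25–12), Q (37–0), T (26–11) — so V is the Condorcet winner.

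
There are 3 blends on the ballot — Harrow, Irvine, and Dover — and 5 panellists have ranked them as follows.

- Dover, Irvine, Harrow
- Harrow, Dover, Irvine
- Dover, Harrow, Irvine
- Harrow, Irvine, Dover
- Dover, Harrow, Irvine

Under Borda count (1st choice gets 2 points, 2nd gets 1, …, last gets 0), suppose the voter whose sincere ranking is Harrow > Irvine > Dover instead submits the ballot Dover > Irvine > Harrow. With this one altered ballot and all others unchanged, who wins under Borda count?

Borda totals with the altered ballot: Harrow 4, Irvine 2, Dover 9.
The winner is unchanged: still Dover.

Dover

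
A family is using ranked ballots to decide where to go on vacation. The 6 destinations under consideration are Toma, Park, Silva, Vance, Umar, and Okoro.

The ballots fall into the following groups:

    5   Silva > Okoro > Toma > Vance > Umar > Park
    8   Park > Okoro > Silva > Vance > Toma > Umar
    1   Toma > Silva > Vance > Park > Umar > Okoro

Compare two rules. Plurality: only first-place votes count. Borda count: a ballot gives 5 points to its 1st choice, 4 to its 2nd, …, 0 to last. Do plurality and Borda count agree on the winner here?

No

Plurality first-place counts: Toma 1, Park 8, Silva 5, Vance 0, Umar 0, Okoro 0 → Park.
Borda totals: Toma 28, Park 42, Silva 53, Vance 29, Umar 6, Okoro 52 → Silva.
The two rules disagree: plurality picks Park, Borda picks Silva.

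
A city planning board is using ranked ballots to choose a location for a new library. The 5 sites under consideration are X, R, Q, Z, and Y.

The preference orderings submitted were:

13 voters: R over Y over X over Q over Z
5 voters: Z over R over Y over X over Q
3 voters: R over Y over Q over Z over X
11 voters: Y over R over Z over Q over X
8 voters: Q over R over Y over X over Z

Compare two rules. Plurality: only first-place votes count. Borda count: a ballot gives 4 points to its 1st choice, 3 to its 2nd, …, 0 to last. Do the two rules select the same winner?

Plurality first-place counts: X 0, R 16, Q 8, Z 5, Y 11 → R.
Borda totals: X 39, R 136, Q 62, Z 45, Y 118 → R.
The two rules agree on R.

Yes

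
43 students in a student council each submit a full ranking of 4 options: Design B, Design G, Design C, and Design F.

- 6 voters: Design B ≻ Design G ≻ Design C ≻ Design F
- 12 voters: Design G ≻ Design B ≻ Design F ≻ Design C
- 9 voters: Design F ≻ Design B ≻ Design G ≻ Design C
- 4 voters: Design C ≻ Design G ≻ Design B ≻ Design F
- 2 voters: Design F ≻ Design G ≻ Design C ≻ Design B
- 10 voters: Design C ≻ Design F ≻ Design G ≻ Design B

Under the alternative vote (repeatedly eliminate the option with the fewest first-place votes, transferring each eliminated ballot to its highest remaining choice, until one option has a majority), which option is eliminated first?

Design B

Round 1: Design C 14, Design G 12, Design F 11, Design B 6. Design B has the fewest and is eliminated.
Round 2: Design G 18, Design C 14, Design F 11. Design F has the fewest and is eliminated.
Round 3: Design G 29, Design C 14. Design G has a majority.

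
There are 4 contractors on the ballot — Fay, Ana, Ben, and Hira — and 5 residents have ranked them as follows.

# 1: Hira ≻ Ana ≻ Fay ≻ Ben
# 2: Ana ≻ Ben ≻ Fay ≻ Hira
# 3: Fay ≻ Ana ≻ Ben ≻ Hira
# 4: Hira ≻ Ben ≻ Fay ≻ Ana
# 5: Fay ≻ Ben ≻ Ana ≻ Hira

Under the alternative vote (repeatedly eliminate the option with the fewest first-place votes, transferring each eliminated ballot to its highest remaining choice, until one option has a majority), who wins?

Round 1: Fay 2, Hira 2, Ana 1, Ben 0. Ben has the fewest and is eliminated.
Round 2: Fay 2, Hira 2, Ana 1. Ana has the fewest and is eliminated.
Round 3: Fay 3, Hira 2. Fay has a majority.

Fay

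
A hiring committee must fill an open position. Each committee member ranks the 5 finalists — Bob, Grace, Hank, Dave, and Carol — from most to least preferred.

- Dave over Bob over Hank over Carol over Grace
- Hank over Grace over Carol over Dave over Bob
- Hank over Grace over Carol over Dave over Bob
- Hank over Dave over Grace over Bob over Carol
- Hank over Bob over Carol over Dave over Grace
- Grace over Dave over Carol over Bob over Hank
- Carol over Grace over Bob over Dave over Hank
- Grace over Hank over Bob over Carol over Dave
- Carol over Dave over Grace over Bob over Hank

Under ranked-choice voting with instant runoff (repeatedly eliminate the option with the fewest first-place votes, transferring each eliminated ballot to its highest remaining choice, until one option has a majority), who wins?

Round 1: Hank 4, Grace 2, Carol 2, Dave 1, Bob 0. Bob has the fewest and is eliminated.
Round 2: Hank 4, Grace 2, Carol 2, Dave 1. Dave has the fewest and is eliminated.
Round 3: Hank 5, Grace 2, Carol 2. Hank has a majority.

Hank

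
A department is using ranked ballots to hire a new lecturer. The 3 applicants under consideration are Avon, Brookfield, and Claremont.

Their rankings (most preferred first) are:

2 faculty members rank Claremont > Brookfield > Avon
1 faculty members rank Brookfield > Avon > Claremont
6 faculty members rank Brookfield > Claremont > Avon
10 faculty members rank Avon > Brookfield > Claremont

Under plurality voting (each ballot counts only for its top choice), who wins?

First-place vote totals:
  Avon: 10
  Brookfield: 7
  Claremont: 2
Avon has the most first-place votes.

Avon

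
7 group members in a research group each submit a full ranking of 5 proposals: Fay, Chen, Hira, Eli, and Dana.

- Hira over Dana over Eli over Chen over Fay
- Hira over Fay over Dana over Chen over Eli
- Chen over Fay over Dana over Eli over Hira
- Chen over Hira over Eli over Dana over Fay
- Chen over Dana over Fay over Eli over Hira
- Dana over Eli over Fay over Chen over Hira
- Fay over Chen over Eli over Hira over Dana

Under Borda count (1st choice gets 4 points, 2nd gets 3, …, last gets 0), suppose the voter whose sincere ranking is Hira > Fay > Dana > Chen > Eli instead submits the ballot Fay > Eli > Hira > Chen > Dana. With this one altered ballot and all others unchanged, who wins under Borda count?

Borda totals with the altered ballot: Fay 15, Chen 18, Hira 10, Eli 14, Dana 13.
The winner is unchanged: still Chen.

Chen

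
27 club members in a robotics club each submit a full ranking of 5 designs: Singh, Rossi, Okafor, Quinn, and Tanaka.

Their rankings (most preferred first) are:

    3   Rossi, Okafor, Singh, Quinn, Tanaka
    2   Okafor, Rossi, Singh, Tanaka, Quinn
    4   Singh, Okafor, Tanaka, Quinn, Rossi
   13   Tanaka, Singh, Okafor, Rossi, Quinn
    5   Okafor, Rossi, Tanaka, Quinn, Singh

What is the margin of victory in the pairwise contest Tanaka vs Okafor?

Ballots ranking Tanaka above Okafor: 13.
Ballots ranking Okafor above Tanaka: 3+2+4+5 = 14.
Okafor wins 14–13, a margin of 1.

1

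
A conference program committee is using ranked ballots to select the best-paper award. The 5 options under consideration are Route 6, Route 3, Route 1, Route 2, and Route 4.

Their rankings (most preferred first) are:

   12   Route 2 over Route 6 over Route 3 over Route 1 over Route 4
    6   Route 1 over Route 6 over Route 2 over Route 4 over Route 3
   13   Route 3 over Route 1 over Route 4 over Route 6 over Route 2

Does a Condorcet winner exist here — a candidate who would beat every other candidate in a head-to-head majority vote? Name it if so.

There is no Condorcet winner

Head-to-head results (31 voters total):
Route 6 vs Route 3: Route 6 wins 18–13.
Route 6 vs Route 1: Route 1 wins 19–12.
Route 6 vs Route 2: Route 6 wins 19–12.
Route 6 vs Route 4: Route 6 wins 18–13.
Route 3 vs Route 1: Route 3 wins 25–6.
Route 3 vs Route 2: Route 2 wins 18–13.
Route 3 vs Route 4: Route 3 wins 25–6.
Route 1 vs Route 2: Route 1 wins 19–12.
Route 1 vs Route 4: Route 1 wins 31–0.
Route 2 vs Route 4: Route 2 wins 18–13.
No candidate beats all others: Route 6 beats Route 3 beats Route 1 beats Route 6, a majority cycle.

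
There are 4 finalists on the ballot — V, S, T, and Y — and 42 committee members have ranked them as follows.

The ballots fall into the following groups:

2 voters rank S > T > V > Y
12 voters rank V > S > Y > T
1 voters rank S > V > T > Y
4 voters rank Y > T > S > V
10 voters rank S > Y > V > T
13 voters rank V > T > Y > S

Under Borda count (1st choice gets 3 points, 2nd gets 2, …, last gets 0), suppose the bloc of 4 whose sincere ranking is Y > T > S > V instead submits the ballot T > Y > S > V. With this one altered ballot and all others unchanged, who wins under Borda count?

V

Borda totals with the altered ballot: V 89, S 67, T 43, Y 53.
The winner is unchanged: still V.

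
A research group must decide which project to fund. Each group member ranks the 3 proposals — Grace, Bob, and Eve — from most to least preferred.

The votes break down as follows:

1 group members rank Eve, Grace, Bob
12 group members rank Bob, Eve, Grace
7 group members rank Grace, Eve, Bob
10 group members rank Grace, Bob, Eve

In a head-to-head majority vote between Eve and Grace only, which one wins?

Ballots ranking Eve above Grace: 1+12 = 13.
Ballots ranking Grace above Eve: 7+10 = 17.
Grace wins the head-to-head, 17–13.

Grace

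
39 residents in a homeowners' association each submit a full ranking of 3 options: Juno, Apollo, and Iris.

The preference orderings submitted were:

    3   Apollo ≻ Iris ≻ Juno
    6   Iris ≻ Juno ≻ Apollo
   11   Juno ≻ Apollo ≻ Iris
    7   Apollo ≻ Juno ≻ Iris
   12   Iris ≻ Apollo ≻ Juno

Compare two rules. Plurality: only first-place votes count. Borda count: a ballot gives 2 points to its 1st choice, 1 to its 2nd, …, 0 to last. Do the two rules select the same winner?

Plurality first-place counts: Juno 11, Apollo 10, Iris 18 → Iris.
Borda totals: Juno 35, Apollo 43, Iris 39 → Apollo.
The two rules disagree: plurality picks Iris, Borda picks Apollo.

No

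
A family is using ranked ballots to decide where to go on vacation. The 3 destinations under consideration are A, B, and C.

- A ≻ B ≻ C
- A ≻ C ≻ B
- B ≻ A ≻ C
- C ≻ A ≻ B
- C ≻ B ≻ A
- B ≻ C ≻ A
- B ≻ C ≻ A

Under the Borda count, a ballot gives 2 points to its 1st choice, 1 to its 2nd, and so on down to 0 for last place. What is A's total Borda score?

6

Borda scores:
  A: 2 + 2 + 1 + 1 + 0 + 0 + 0 = 6
  B: 1 + 0 + 2 + 0 + 1 + 2 + 2 = 8
  C: 0 + 1 + 0 + 2 + 2 + 1 + 1 = 7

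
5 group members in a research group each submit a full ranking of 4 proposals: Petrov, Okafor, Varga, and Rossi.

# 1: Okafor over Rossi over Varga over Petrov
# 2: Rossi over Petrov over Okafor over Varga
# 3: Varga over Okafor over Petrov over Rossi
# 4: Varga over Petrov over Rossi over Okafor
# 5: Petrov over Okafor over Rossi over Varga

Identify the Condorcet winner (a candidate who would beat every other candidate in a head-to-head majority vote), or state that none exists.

None — there is no Condorcet winner

Head-to-head results (5 voters total):
Petrov vs Okafor: Petrov wins 3–2.
Petrov vs Varga: Varga wins 3–2.
Petrov vs Rossi: Petrov wins 3–2.
Okafor vs Varga: Okafor wins 3–2.
Okafor vs Rossi: Okafor wins 3–2.
Varga vs Rossi: Rossi wins 3–2.
No candidate beats all others: Petrov beats Okafor beats Varga beats Petrov, a majority cycle.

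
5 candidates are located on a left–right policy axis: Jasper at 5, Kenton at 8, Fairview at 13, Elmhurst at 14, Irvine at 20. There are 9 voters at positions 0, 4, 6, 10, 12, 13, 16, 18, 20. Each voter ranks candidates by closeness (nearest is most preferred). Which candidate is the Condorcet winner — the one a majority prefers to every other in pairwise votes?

With single-peaked preferences on a line, the Condorcet winner is the candidate closest to the median voter.
The median voter (position 12) is closest to Fairview at 13.
Check: Fairview vs Jasper — voters closer to Fairview: 6 of 9.

Fairview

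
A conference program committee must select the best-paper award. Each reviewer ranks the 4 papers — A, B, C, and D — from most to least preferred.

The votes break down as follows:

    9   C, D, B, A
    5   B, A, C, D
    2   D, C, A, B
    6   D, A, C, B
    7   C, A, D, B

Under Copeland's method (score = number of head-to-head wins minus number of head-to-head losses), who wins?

C

Pairwise results:
  A vs B: A wins 15–14.
  A vs C: C wins 18–11.
  A vs D: D wins 17–12.
  B vs C: C wins 24–5.
  B vs D: D wins 24–5.
  C vs D: C wins 21–8.
Copeland scores (wins − losses):
  A: 1 − 2 = -1
  B: 0 − 3 = -3
  C: 3 − 0 = 3
  D: 2 − 1 = 1
C has the best Copeland score.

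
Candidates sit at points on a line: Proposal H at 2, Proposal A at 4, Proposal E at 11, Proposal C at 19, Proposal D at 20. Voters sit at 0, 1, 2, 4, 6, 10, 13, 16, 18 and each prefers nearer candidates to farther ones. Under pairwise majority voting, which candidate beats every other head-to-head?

With single-peaked preferences on a line, the Condorcet winner is the candidate closest to the median voter.
The median voter (position 6) is closest to Proposal A at 4.
Check: Proposal A vs Proposal C — voters closer to Proposal A: 6 of 9.

Proposal A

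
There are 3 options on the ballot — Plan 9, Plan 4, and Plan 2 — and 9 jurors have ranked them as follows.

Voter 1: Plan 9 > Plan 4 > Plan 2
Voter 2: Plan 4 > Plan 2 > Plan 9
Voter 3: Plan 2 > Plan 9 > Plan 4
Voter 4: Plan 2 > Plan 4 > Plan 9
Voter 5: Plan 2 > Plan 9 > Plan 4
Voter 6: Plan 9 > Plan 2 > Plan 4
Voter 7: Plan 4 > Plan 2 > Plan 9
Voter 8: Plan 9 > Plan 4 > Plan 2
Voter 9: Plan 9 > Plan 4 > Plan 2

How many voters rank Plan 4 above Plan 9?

3

Ballots ranking Plan 4 above Plan 9: 3.
Ballots ranking Plan 9 above Plan 4: 6.
So 3 of 9 voters prefer Plan 4 to Plan 9.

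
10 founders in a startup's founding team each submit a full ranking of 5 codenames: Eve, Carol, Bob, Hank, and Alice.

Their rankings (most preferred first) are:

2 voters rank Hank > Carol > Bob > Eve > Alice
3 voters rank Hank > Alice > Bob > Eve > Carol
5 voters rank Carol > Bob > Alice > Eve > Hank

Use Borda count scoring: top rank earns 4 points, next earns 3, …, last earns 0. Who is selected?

Carol

Borda scores:
  Eve: 2·1 + 3·1 + 5·1 = 10
  Carol: 2·3 + 3·0 + 5·4 = 26
  Bob: 2·2 + 3·2 + 5·3 = 25
  Hank: 2·4 + 3·4 + 5·0 = 20
  Alice: 2·0 + 3·3 + 5·2 = 19
Carol has the highest total.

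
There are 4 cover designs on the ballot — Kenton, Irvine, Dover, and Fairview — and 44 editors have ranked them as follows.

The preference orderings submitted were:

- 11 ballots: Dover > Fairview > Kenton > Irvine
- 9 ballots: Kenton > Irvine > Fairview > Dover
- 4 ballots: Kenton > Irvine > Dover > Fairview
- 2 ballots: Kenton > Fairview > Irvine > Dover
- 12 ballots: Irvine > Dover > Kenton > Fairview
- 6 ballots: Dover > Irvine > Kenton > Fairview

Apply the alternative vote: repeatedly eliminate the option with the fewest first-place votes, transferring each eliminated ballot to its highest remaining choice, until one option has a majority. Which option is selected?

Round 1: Dover 17, Kenton 15, Irvine 12, Fairview 0. Fairview has the fewest and is eliminated.
Round 2: Dover 17, Kenton 15, Irvine 12. Irvine has the fewest and is eliminated.
Round 3: Dover 29, Kenton 15. Dover has a majority.

Dover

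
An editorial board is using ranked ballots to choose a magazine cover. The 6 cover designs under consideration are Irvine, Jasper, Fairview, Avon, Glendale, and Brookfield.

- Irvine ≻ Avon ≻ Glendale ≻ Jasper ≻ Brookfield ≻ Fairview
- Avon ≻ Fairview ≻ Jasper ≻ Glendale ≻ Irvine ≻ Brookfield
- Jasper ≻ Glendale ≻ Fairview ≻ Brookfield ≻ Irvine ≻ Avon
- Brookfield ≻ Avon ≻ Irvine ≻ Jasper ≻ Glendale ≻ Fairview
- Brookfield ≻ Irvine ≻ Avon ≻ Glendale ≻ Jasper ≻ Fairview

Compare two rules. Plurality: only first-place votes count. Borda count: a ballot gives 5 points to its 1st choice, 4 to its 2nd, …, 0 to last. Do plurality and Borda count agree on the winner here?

Plurality first-place counts: Irvine 1, Jasper 1, Fairview 0, Avon 1, Glendale 0, Brookfield 2 → Brookfield.
Borda totals: Irvine 14, Jasper 13, Fairview 7, Avon 16, Glendale 12, Brookfield 13 → Avon.
The two rules disagree: plurality picks Brookfield, Borda picks Avon.

No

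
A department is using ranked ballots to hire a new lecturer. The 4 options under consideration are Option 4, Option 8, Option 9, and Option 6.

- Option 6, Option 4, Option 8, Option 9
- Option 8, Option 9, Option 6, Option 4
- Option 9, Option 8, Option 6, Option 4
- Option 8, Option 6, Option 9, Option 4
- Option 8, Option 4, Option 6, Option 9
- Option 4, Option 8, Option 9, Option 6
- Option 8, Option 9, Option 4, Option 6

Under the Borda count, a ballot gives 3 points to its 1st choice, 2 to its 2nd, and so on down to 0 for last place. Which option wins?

Borda scores:
  Option 4: 2 + 0 + 0 + 0 + 2 + 3 + 1 = 8
  Option 8: 1 + 3 + 2 + 3 + 3 + 2 + 3 = 17
  Option 9: 0 + 2 + 3 + 1 + 0 + 1 + 2 = 9
  Option 6: 3 + 1 + 1 + 2 + 1 + 0 + 0 = 8
Option 8 has the highest total.

Option 8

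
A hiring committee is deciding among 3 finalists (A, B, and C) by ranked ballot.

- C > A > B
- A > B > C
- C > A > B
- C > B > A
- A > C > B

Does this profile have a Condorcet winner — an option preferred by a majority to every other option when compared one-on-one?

Head-to-head results (5 voters total):
A vs B: A wins 4–1.
A vs C: C wins 3–2.
B vs C: C wins 4–1.
C beats each rival — A (3–2), B (4–1) — so C is the Condorcet winner.

Yes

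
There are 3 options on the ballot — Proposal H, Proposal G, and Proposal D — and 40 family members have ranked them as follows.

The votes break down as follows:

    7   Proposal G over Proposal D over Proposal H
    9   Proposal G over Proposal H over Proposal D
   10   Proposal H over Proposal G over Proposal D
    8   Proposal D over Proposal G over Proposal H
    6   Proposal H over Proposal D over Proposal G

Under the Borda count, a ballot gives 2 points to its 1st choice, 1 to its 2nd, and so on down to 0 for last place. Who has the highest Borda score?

Proposal G

Borda scores:
  Proposal H: 7·0 + 9·1 + 10·2 + 8·0 + 6·2 = 41
  Proposal G: 7·2 + 9·2 + 10·1 + 8·1 + 6·0 = 50
  Proposal D: 7·1 + 9·0 + 10·0 + 8·2 + 6·1 = 29
Proposal G has the highest total.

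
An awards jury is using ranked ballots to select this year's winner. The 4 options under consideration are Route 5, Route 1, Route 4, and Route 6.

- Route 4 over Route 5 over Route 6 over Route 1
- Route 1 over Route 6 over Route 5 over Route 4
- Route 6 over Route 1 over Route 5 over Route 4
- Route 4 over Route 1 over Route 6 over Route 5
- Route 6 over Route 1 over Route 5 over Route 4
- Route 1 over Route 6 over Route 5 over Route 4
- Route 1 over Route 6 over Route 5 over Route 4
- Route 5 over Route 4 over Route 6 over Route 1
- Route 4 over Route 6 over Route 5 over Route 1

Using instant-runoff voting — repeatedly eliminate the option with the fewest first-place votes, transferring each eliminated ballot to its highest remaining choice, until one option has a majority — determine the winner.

Route 1

Round 1: Route 1 3, Route 4 3, Route 6 2, Route 5 1. Route 5 has the fewest and is eliminated.
Round 2: Route 4 4, Route 1 3, Route 6 2. Route 6 has the fewest and is eliminated.
Round 3: Route 1 5, Route 4 4. Route 1 has a majority.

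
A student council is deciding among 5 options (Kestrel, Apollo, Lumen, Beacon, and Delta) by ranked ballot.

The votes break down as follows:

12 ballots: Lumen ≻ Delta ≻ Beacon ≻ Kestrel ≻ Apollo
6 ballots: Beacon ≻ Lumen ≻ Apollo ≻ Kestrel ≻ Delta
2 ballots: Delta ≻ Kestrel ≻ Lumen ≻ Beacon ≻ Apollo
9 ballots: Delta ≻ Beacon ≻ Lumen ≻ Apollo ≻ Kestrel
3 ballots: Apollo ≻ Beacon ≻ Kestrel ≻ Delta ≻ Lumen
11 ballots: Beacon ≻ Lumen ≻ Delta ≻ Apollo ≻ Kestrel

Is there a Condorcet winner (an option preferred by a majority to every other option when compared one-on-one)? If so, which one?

Head-to-head results (43 voters total):
Kestrel vs Apollo: Apollo wins 29–14.
Kestrel vs Lumen: Lumen wins 38–5.
Kestrel vs Beacon: Beacon wins 41–2.
Kestrel vs Delta: Delta wins 34–9.
Apollo vs Lumen: Lumen wins 40–3.
Apollo vs Beacon: Beacon wins 40–3.
Apollo vs Delta: Delta wins 34–9.
Lumen vs Beacon: Beacon wins 29–14.
Lumen vs Delta: Lumen wins 29–14.
Beacon vs Delta: Delta wins 23–20.
No candidate beats all others: Lumen beats Delta beats Beacon beats Lumen, a majority cycle.

None — there is no Condorcet winner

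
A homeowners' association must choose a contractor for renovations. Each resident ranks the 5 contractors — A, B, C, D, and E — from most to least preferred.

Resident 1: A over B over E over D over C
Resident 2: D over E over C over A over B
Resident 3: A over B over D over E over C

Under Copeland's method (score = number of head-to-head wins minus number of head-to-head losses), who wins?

Pairwise results:
  A vs B: A wins 3–0.
  A vs C: A wins 2–1.
  A vs D: A wins 2–1.
  A vs E: A wins 2–1.
  B vs C: B wins 2–1.
  B vs D: B wins 2–1.
  B vs E: B wins 2–1.
  C vs D: D wins 3–0.
  C vs E: E wins 3–0.
  D vs E: D wins 2–1.
Copeland scores (wins − losses):
  A: 4 − 0 = 4
  B: 3 − 1 = 2
  C: 0 − 4 = -4
  D: 2 − 2 = 0
  E: 1 − 3 = -2
A has the best Copeland score.

A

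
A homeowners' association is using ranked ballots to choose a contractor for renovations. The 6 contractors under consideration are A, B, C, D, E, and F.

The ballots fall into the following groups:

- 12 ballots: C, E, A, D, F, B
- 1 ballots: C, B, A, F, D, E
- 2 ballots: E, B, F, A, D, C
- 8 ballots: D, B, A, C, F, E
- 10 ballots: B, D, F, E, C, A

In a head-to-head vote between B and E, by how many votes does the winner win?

5

Ballots ranking B above E: 1+8+10 = 19.
Ballots ranking E above B: 12+2 = 14.
B wins 19–14, a margin of 5.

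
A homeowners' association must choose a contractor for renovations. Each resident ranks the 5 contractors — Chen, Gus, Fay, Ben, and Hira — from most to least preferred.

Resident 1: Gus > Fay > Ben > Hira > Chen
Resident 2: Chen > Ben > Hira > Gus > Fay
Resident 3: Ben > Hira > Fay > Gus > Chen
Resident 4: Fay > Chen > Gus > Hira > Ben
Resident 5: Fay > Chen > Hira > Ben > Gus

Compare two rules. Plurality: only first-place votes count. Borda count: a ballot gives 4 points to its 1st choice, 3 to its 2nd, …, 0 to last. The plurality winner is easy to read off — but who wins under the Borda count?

Fay

Plurality first-place counts: Chen 1, Gus 1, Fay 2, Ben 1, Hira 0 → Fay.
Borda totals: Chen 10, Gus 8, Fay 13, Ben 10, Hira 9 → Fay.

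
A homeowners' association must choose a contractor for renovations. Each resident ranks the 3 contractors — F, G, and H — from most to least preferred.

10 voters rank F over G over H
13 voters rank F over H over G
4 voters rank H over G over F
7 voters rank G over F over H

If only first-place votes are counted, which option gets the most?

First-place vote totals:
  F: 23
  G: 7
  H: 4
F has the most first-place votes.

F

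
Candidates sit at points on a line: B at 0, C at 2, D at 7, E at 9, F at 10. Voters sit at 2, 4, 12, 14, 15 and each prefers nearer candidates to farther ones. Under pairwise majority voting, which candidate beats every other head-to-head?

F

With single-peaked preferences on a line, the Condorcet winner is the candidate closest to the median voter.
The median voter (position 12) is closest to F at 10.
Check: F vs C — voters closer to F: 3 of 5.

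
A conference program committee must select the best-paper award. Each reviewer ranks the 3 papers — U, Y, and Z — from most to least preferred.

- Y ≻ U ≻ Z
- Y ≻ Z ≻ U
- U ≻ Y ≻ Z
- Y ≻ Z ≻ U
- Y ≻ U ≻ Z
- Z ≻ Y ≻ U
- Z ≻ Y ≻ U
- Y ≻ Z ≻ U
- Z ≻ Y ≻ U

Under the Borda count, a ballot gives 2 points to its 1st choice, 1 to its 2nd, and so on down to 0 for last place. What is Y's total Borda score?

14

Borda scores:
  U: 1 + 0 + 2 + 0 + 1 + 0 + 0 + 0 + 0 = 4
  Y: 2 + 2 + 1 + 2 + 2 + 1 + 1 + 2 + 1 = 14
  Z: 0 + 1 + 0 + 1 + 0 + 2 + 2 + 1 + 2 = 9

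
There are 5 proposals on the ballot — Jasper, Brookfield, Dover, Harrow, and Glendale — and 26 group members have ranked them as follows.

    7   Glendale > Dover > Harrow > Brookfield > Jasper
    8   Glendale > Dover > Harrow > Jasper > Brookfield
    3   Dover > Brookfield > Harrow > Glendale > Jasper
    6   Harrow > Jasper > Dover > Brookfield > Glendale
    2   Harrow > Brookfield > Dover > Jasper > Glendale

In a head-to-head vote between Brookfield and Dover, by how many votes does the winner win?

Ballots ranking Brookfield above Dover: 2.
Ballots ranking Dover above Brookfield: 7+8+3+6 = 24.
Dover wins 24–2, a margin of 22.

22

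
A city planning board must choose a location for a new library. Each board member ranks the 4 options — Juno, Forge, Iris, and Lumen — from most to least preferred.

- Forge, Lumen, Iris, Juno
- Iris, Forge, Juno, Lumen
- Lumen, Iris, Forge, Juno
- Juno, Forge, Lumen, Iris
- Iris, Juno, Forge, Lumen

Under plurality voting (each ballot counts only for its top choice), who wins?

First-place vote totals:
  Juno: 1
  Forge: 1
  Iris: 2
  Lumen: 1
Iris has the most first-place votes.

Iris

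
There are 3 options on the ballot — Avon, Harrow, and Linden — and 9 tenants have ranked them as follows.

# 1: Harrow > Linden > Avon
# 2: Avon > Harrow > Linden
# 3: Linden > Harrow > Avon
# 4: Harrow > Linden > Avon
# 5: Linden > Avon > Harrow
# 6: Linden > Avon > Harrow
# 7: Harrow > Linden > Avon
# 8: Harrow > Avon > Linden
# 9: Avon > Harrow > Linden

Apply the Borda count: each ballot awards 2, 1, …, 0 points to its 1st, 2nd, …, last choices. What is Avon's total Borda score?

7

Borda scores:
  Avon: 0 + 2 + 0 + 0 + 1 + 1 + 0 + 1 + 2 = 7
  Harrow: 2 + 1 + 1 + 2 + 0 + 0 + 2 + 2 + 1 = 11
  Linden: 1 + 0 + 2 + 1 + 2 + 2 + 1 + 0 + 0 = 9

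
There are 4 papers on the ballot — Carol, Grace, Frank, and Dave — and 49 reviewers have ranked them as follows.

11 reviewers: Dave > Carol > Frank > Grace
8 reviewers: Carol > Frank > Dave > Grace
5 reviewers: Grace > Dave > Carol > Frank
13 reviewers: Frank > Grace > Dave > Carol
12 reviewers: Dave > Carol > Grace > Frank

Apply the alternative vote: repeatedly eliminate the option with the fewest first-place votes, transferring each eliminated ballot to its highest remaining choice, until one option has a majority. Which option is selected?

Round 1: Dave 23, Frank 13, Carol 8, Grace 5. Grace has the fewest and is eliminated.
Round 2: Dave 28, Frank 13, Carol 8. Dave has a majority.

Dave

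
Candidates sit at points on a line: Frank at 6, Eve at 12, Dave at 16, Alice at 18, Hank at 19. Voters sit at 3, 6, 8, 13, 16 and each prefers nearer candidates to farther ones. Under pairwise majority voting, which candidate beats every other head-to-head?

With single-peaked preferences on a line, the Condorcet winner is the candidate closest to the median voter.
The median voter (position 8) is closest to Frank at 6.
Check: Frank vs Dave — voters closer to Frank: 3 of 5.

Frank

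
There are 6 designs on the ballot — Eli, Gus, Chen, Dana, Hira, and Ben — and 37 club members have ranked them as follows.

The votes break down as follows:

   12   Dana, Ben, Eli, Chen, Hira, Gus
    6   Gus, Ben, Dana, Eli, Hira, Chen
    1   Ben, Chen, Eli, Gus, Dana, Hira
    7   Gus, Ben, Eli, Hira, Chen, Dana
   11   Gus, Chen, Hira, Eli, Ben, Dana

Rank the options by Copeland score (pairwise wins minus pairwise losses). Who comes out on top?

Pairwise results:
  Eli vs Gus: Gus wins 24–13.
  Eli vs Chen: Eli wins 25–12.
  Eli vs Dana: Eli wins 19–18.
  Eli vs Hira: Eli wins 26–11.
  Eli vs Ben: Ben wins 26–11.
  Gus vs Chen: Gus wins 24–13.
  Gus vs Dana: Gus wins 25–12.
  Gus vs Hira: Gus wins 25–12.
  Gus vs Ben: Gus wins 24–13.
  Chen vs Dana: Chen wins 19–18.
  Chen vs Hira: Chen wins 24–13.
  Chen vs Ben: Ben wins 26–11.
  Dana vs Hira: Dana wins 19–18.
  Dana vs Ben: Ben wins 25–12.
  Hira vs Ben: Ben wins 26–11.
Copeland scores (wins − losses):
  Eli: 3 − 2 = 1
  Gus: 5 − 0 = 5
  Chen: 2 − 3 = -1
  Dana: 1 − 4 = -3
  Hira: 0 − 5 = -5
  Ben: 4 − 1 = 3
Gus has the best Copeland score.

Gus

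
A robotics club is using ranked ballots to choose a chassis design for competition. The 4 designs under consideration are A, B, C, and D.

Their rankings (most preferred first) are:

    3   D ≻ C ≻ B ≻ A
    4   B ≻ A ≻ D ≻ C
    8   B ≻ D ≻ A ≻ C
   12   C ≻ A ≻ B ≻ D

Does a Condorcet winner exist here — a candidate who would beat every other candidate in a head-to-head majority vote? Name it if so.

None — there is no Condorcet winner

Head-to-head results (27 voters total):
A vs B: B wins 15–12.
A vs C: C wins 15–12.
A vs D: A wins 16–11.
B vs C: C wins 15–12.
B vs D: B wins 24–3.
C vs D: D wins 15–12.
No candidate beats all others: A beats D beats C beats A, a majority cycle.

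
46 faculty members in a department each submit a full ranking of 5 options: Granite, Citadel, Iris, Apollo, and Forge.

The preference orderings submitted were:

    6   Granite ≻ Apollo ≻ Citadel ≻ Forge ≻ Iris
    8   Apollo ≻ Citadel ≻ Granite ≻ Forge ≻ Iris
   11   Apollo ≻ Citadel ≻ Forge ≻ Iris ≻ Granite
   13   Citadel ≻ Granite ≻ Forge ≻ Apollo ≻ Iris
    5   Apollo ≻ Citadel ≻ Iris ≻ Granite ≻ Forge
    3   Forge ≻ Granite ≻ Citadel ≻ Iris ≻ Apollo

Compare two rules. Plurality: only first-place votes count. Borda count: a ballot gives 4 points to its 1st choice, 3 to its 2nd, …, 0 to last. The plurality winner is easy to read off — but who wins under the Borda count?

Citadel

Plurality first-place counts: Granite 6, Citadel 13, Iris 0, Apollo 24, Forge 3 → Apollo.
Borda totals: Granite 93, Citadel 142, Iris 24, Apollo 127, Forge 74 → Citadel.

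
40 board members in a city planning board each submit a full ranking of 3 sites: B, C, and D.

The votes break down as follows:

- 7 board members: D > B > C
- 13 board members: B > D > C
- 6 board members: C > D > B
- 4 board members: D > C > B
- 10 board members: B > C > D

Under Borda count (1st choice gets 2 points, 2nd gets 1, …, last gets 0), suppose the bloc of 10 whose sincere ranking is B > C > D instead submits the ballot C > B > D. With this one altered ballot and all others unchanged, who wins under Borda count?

Borda totals with the altered ballot: B 43, C 36, D 41.
The winner is unchanged: still B.

B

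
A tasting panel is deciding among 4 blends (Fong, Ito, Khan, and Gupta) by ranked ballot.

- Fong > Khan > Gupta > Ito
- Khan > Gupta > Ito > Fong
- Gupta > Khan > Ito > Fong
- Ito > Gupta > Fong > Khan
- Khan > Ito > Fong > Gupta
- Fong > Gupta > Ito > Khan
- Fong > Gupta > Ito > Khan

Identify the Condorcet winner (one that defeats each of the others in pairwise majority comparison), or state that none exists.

Head-to-head results (7 voters total):
Fong vs Ito: Ito wins 4–3.
Fong vs Khan: Fong wins 4–3.
Fong vs Gupta: Fong wins 4–3.
Ito vs Khan: Khan wins 4–3.
Ito vs Gupta: Gupta wins 5–2.
Khan vs Gupta: Gupta wins 4–3.
No candidate beats all others: Fong beats Khan beats Ito beats Fong, a majority cycle.

No Condorcet winner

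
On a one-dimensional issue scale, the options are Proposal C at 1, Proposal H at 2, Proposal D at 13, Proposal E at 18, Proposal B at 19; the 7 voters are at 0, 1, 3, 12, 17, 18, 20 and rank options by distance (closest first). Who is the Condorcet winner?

Proposal D

With single-peaked preferences on a line, the Condorcet winner is the candidate closest to the median voter.
The median voter (position 12) is closest to Proposal D at 13.
Check: Proposal D vs Proposal B — voters closer to Proposal D: 4 of 7.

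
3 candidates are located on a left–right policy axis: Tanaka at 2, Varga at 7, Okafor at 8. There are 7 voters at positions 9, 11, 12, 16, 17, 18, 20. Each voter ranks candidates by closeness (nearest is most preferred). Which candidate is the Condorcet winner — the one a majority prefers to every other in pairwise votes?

With single-peaked preferences on a line, the Condorcet winner is the candidate closest to the median voter.
The median voter (position 16) is closest to Okafor at 8.
Check: Okafor vs Varga — voters closer to Okafor: 7 of 7.

Okafor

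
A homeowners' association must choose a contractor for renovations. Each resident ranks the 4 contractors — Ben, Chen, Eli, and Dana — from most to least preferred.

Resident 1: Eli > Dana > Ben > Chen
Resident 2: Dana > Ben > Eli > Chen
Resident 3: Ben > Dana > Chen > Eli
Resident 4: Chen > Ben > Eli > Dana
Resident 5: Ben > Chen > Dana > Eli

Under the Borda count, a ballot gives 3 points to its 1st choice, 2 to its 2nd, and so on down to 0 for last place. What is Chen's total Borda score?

6

Borda scores:
  Ben: 1 + 2 + 3 + 2 + 3 = 11
  Chen: 0 + 0 + 1 + 3 + 2 = 6
  Eli: 3 + 1 + 0 + 1 + 0 = 5
  Dana: 2 + 3 + 2 + 0 + 1 = 8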